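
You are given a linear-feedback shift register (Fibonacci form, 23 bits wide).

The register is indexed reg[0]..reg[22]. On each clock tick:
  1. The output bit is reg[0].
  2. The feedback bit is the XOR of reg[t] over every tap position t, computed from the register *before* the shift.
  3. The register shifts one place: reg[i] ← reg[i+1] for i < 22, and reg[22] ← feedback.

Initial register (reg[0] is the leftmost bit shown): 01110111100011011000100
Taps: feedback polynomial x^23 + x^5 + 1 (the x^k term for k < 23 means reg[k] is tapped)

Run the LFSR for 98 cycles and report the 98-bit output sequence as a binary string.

k : reg_k → out_k, fb_k
0: 01110111100011011000100 → 0, fb=1
1: 11101111000110110001001 → 1, fb=0
2: 11011110001101100010010 → 1, fb=0
3: 10111100011011000100100 → 1, fb=0
4: 01111000110110001001000 → 0, fb=0
5: 11110001101100010010000 → 1, fb=1
6: 11100011011000100100001 → 1, fb=1
7: 11000110110001001000011 → 1, fb=0
8: 10001101100010010000110 → 1, fb=0
9: 00011011000100100001100 → 0, fb=0
10: 00110110001001000011000 → 0, fb=1
11: 01101100010010000110001 → 0, fb=1
12: 11011000100100001100011 → 1, fb=1
13: 10110001001000011000111 → 1, fb=1
14: 01100010010000110001111 → 0, fb=0
15: 11000100100001100011110 → 1, fb=0
16: 10001001000011000111100 → 1, fb=1
17: 00010010000110001111001 → 0, fb=0
18: 00100100001100011110010 → 0, fb=1
19: 01001000011000111100101 → 0, fb=0
20: 10010000110001111001010 → 1, fb=1
21: 00100001100011110010101 → 0, fb=0
22: 01000011000111100101010 → 0, fb=0
23: 10000110001111001010100 → 1, fb=0
24: 00001100011110010101000 → 0, fb=1
25: 00011000111100101010001 → 0, fb=0
26: 00110001111001010100010 → 0, fb=0
27: 01100011110010101000100 → 0, fb=0
28: 11000111100101010001000 → 1, fb=0
29: 10001111001010100010000 → 1, fb=0
30: 00011110010101000100000 → 0, fb=1
31: 00111100101010001000001 → 0, fb=1
32: 01111001010100010000011 → 0, fb=0
33: 11110010101000100000110 → 1, fb=1
34: 11100101010001000001101 → 1, fb=0
35: 11001010100010000011010 → 1, fb=1
36: 10010101000100000110101 → 1, fb=0
37: 00101010001000001101010 → 0, fb=0
38: 01010100010000011010100 → 0, fb=1
39: 10101000100000110101001 → 1, fb=1
40: 01010001000001101010011 → 0, fb=0
41: 10100010000011010100110 → 1, fb=1
42: 01000100000110101001101 → 0, fb=1
43: 10001000001101010011011 → 1, fb=1
44: 00010000011010100110111 → 0, fb=0
45: 00100000110101001101110 → 0, fb=0
46: 01000001101010011011100 → 0, fb=0
47: 10000011010100110111000 → 1, fb=1
48: 00000110101001101110001 → 0, fb=1
49: 00001101010011011100011 → 0, fb=1
50: 00011010100110111000111 → 0, fb=0
51: 00110101001101110001110 → 0, fb=1
52: 01101010011011100011101 → 0, fb=0
53: 11010100110111000111010 → 1, fb=0
54: 10101001101110001110100 → 1, fb=1
55: 01010011011100011101001 → 0, fb=0
56: 10100110111000111010010 → 1, fb=0
57: 01001101110001110100100 → 0, fb=1
58: 10011011100011101001001 → 1, fb=1
59: 00110111000111010010011 → 0, fb=1
60: 01101110001110100100111 → 0, fb=1
61: 11011100011101001001111 → 1, fb=0
62: 10111000111010010011110 → 1, fb=1
63: 01110001110100100111101 → 0, fb=0
64: 11100011101001001111010 → 1, fb=1
65: 11000111010010011110101 → 1, fb=0
66: 10001110100100111101010 → 1, fb=0
67: 00011101001001111010100 → 0, fb=1
68: 00111010010011110101001 → 0, fb=0
69: 01110100100111101010010 → 0, fb=1
70: 11101001001111010100101 → 1, fb=1
71: 11010010011110101001011 → 1, fb=1
72: 10100100111101010010111 → 1, fb=0
73: 01001001111010100101110 → 0, fb=0
74: 10010011110101001011100 → 1, fb=1
75: 00100111101010010111001 → 0, fb=1
76: 01001111010100101110011 → 0, fb=1
77: 10011110101001011100111 → 1, fb=0
78: 00111101010010111001110 → 0, fb=1
79: 01111010100101110011101 → 0, fb=0
80: 11110101001011100111010 → 1, fb=0
81: 11101010010111001110100 → 1, fb=1
82: 11010100101110011101001 → 1, fb=0
83: 10101001011100111010010 → 1, fb=1
84: 01010010111001110100101 → 0, fb=0
85: 10100101110011101001010 → 1, fb=0
86: 01001011100111010010100 → 0, fb=0
87: 10010111001110100101000 → 1, fb=0
88: 00101110011101001010000 → 0, fb=1
89: 01011100111010010100001 → 0, fb=1
90: 10111001110100101000011 → 1, fb=1
91: 01110011101001010000111 → 0, fb=0
92: 11100111010010100001110 → 1, fb=0
93: 11001110100101000011100 → 1, fb=0
94: 10011101001010000111000 → 1, fb=0
95: 00111010010100001110000 → 0, fb=0
96: 01110100101000011100000 → 0, fb=1
97: 11101001010000111000001 → 1, fb=1

01110111100011011000100100001100011110010101000100000110101001101110001110100100111101010010111001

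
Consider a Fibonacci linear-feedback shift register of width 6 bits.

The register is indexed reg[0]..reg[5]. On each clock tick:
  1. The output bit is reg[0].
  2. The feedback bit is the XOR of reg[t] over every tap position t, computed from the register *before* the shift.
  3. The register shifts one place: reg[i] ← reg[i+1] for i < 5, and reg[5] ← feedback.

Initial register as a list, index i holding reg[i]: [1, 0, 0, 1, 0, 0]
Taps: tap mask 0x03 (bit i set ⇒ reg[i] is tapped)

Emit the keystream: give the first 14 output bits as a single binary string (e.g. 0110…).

k : reg_k → out_k, fb_k
0: 100100 → 1, fb=1
1: 001001 → 0, fb=0
2: 010010 → 0, fb=1
3: 100101 → 1, fb=1
4: 001011 → 0, fb=0
5: 010110 → 0, fb=1
6: 101101 → 1, fb=1
7: 011011 → 0, fb=1
8: 110111 → 1, fb=0
9: 101110 → 1, fb=1
10: 011101 → 0, fb=1
11: 111011 → 1, fb=0
12: 110110 → 1, fb=0
13: 101100 → 1, fb=1

10010010110111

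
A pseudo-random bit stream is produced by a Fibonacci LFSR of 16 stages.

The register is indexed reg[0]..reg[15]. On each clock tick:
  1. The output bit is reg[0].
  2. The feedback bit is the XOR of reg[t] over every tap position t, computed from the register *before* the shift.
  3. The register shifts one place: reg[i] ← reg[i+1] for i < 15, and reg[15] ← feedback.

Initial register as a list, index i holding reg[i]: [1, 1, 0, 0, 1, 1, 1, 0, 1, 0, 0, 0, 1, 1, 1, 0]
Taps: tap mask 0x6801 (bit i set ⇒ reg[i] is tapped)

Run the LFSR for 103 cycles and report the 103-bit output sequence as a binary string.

step | reg (before) | out | fb
   0 | 1100111010001110 | 1 | 1
   1 | 1001110100011101 | 1 | 1
   2 | 0011101000111011 | 0 | 0
   3 | 0111010001110110 | 0 | 1
   4 | 1110100011101101 | 1 | 0
   5 | 1101000111011010 | 1 | 1
   6 | 1010001110110101 | 1 | 1
   7 | 0100011101101011 | 0 | 1
   8 | 1000111011010111 | 1 | 0
   9 | 0001110110101110 | 0 | 0
  10 | 0011101101011100 | 0 | 0
  11 | 0111011010111000 | 0 | 1
  12 | 1110110101110001 | 1 | 0
  13 | 1101101011100010 | 1 | 0
  14 | 1011010111000100 | 1 | 0
  15 | 0110101110001000 | 0 | 0
  16 | 1101011100010000 | 1 | 0
  17 | 1010111000100000 | 1 | 1
  18 | 0101110001000001 | 0 | 0
  19 | 1011100010000010 | 1 | 0
  20 | 0111000100000100 | 0 | 1
  21 | 1110001000001001 | 1 | 1
  22 | 1100010000010011 | 1 | 1
  23 | 1000100000100111 | 1 | 1
  24 | 0001000001001111 | 0 | 0
  25 | 0010000010011110 | 0 | 1
  26 | 0100000100111101 | 0 | 0
  27 | 1000001001111010 | 1 | 1
  28 | 0000010011110101 | 0 | 0
  29 | 0000100111101010 | 0 | 1
  30 | 0001001111010101 | 0 | 0
  31 | 0010011110101010 | 0 | 1
  32 | 0100111101010101 | 0 | 0
  33 | 1001111010101010 | 1 | 0
  34 | 0011110101010100 | 0 | 0
  35 | 0111101010101000 | 0 | 0
  36 | 1111010101010000 | 1 | 0
  37 | 1110101010100000 | 1 | 1
  38 | 1101010101000001 | 1 | 1
  39 | 1010101010000011 | 1 | 0
  40 | 0101010100000110 | 0 | 0
  41 | 1010101000001100 | 1 | 0
  42 | 0101010000011000 | 0 | 1
  43 | 1010100000110001 | 1 | 0
  44 | 0101000001100010 | 0 | 1
  45 | 1010000011000101 | 1 | 0
  46 | 0100000110001010 | 0 | 1
  47 | 1000001100010101 | 1 | 1
  48 | 0000011000101011 | 0 | 1
  49 | 0000110001010111 | 0 | 1
  50 | 0001100010101111 | 0 | 0
  51 | 0011000101011110 | 0 | 1
  52 | 0110001010111101 | 0 | 0
  53 | 1100010101111010 | 1 | 1
  54 | 1000101011110101 | 1 | 1
  55 | 0001010111101011 | 0 | 1
  56 | 0010101111010111 | 0 | 1
  57 | 0101011110101111 | 0 | 0
  58 | 1010111101011110 | 1 | 0
  59 | 0101111010111100 | 0 | 0
  60 | 1011110101111000 | 1 | 0
  61 | 0111101011110000 | 0 | 1
  62 | 1111010111100001 | 1 | 1
  63 | 1110101111000011 | 1 | 0
  64 | 1101011110000110 | 1 | 1
  65 | 1010111100001101 | 1 | 0
  66 | 0101111000011010 | 0 | 0
  67 | 1011110000110100 | 1 | 1
  68 | 0111100001101001 | 0 | 0
  69 | 1111000011010010 | 1 | 1
  70 | 1110000110100101 | 1 | 0
  71 | 1100001101001010 | 1 | 0
  72 | 1000011010010100 | 1 | 1
  73 | 0000110100101001 | 0 | 0
  74 | 0001101001010010 | 0 | 0
  75 | 0011010010100100 | 0 | 1
  76 | 0110100101001001 | 0 | 0
  77 | 1101001010010010 | 1 | 1
  78 | 1010010100100101 | 1 | 0
  79 | 0100101001001010 | 0 | 1
  80 | 1001010010010101 | 1 | 1
  81 | 0010100100101011 | 0 | 1
  82 | 0101001001010111 | 0 | 1
  83 | 1010010010101111 | 1 | 1
  84 | 0100100101011111 | 0 | 1
  85 | 1001001010111111 | 1 | 0
  86 | 0010010101111110 | 0 | 1
  87 | 0100101011111101 | 0 | 0
  88 | 1001010111111010 | 1 | 1
  89 | 0010101111110101 | 0 | 0
  90 | 0101011111101010 | 0 | 1
  91 | 1010111111010101 | 1 | 1
  92 | 0101111110101011 | 0 | 1
  93 | 1011111101010111 | 1 | 0
  94 | 0111111010101110 | 0 | 0
  95 | 1111110101011100 | 1 | 1
  96 | 1111101010111001 | 1 | 0
  97 | 1111010101110010 | 1 | 1
  98 | 1110101011100101 | 1 | 0
  99 | 1101010111001010 | 1 | 0
 100 | 1010101110010100 | 1 | 1
 101 | 0101011100101001 | 0 | 0
 102 | 1010111001010010 | 1 | 1

1100111010001110110101110001000001001111010101010000011000101011110101111000011010010100100101011111101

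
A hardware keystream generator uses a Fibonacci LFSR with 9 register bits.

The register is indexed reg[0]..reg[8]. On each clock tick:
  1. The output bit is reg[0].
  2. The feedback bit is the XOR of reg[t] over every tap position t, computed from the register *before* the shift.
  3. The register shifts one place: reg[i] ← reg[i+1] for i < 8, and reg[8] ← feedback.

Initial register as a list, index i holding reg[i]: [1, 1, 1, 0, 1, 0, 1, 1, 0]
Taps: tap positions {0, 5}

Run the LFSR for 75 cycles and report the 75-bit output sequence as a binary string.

111010110100000110111011011010110000010111011111000111100110100110101110001

step | reg (before) | out | fb
   0 | 111010110 | 1 | 1
   1 | 110101101 | 1 | 0
   2 | 101011010 | 1 | 0
   3 | 010110100 | 0 | 0
   4 | 101101000 | 1 | 0
   5 | 011010000 | 0 | 0
   6 | 110100000 | 1 | 1
   7 | 101000001 | 1 | 1
   8 | 010000011 | 0 | 0
   9 | 100000110 | 1 | 1
  10 | 000001101 | 0 | 1
  11 | 000011011 | 0 | 1
  12 | 000110111 | 0 | 0
  13 | 001101110 | 0 | 1
  14 | 011011101 | 0 | 1
  15 | 110111011 | 1 | 0
  16 | 101110110 | 1 | 1
  17 | 011101101 | 0 | 1
  18 | 111011011 | 1 | 0
  19 | 110110110 | 1 | 1
  20 | 101101101 | 1 | 0
  21 | 011011010 | 0 | 1
  22 | 110110101 | 1 | 1
  23 | 101101011 | 1 | 0
  24 | 011010110 | 0 | 0
  25 | 110101100 | 1 | 0
  26 | 101011000 | 1 | 0
  27 | 010110000 | 0 | 0
  28 | 101100000 | 1 | 1
  29 | 011000001 | 0 | 0
  30 | 110000010 | 1 | 1
  31 | 100000101 | 1 | 1
  32 | 000001011 | 0 | 1
  33 | 000010111 | 0 | 0
  34 | 000101110 | 0 | 1
  35 | 001011101 | 0 | 1
  36 | 010111011 | 0 | 1
  37 | 101110111 | 1 | 1
  38 | 011101111 | 0 | 1
  39 | 111011111 | 1 | 0
  40 | 110111110 | 1 | 0
  41 | 101111100 | 1 | 0
  42 | 011111000 | 0 | 1
  43 | 111110001 | 1 | 1
  44 | 111100011 | 1 | 1
  45 | 111000111 | 1 | 1
  46 | 110001111 | 1 | 0
  47 | 100011110 | 1 | 0
  48 | 000111100 | 0 | 1
  49 | 001111001 | 0 | 1
  50 | 011110011 | 0 | 0
  51 | 111100110 | 1 | 1
  52 | 111001101 | 1 | 0
  53 | 110011010 | 1 | 0
  54 | 100110100 | 1 | 1
  55 | 001101001 | 0 | 1
  56 | 011010011 | 0 | 0
  57 | 110100110 | 1 | 1
  58 | 101001101 | 1 | 0
  59 | 010011010 | 0 | 1
  60 | 100110101 | 1 | 1
  61 | 001101011 | 0 | 1
  62 | 011010111 | 0 | 0
  63 | 110101110 | 1 | 0
  64 | 101011100 | 1 | 0
  65 | 010111000 | 0 | 1
  66 | 101110001 | 1 | 1
  67 | 011100011 | 0 | 0
  68 | 111000110 | 1 | 1
  69 | 110001101 | 1 | 0
  70 | 100011010 | 1 | 0
  71 | 000110100 | 0 | 0
  72 | 001101000 | 0 | 1
  73 | 011010001 | 0 | 0
  74 | 110100010 | 1 | 1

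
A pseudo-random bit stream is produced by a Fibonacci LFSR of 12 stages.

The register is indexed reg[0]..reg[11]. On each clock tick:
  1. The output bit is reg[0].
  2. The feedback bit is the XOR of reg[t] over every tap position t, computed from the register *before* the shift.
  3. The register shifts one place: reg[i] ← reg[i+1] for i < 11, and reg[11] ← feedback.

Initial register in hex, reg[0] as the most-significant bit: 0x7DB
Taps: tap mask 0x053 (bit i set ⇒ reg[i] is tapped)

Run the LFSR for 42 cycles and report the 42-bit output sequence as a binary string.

tick  register→output (feedback)
  0  011111011011→0 (0)
  1  111110110110→1 (0)
  2  111101101100→1 (1)
  3  111011011001→1 (1)
  4  110110110011→1 (0)
  5  101101100110→1 (0)
  6  011011001100→0 (0)
  7  110110011000→1 (1)
  8  101100110001→1 (0)
  9  011001100010→0 (0)
 10  110011000100→1 (1)
 11  100110001001→1 (0)
 12  001100010010→0 (0)
 13  011000100100→0 (0)
 14  110001001000→1 (0)
 15  100010010000→1 (0)
 16  000100100000→0 (1)
 17  001001000001→0 (0)
 18  010010000010→0 (0)
 19  100100000100→1 (1)
 20  001000001001→0 (0)
 21  010000010010→0 (1)
 22  100000100101→1 (0)
 23  000001001010→0 (0)
 24  000010010100→0 (1)
 25  000100101001→0 (1)
 26  001001010011→0 (0)
 27  010010100110→0 (1)
 28  100101001101→1 (1)
 29  001010011011→0 (1)
 30  010100110111→0 (0)
 31  101001101110→1 (0)
 32  010011011100→0 (0)
 33  100110111000→1 (1)
 34  001101110001→0 (1)
 35  011011100011→0 (1)
 36  110111000111→1 (1)
 37  101110001111→1 (0)
 38  011100011110→0 (1)
 39  111000111101→1 (1)
 40  110001111011→1 (1)
 41  100011110111→1 (1)

011111011011001100010010000010010100110111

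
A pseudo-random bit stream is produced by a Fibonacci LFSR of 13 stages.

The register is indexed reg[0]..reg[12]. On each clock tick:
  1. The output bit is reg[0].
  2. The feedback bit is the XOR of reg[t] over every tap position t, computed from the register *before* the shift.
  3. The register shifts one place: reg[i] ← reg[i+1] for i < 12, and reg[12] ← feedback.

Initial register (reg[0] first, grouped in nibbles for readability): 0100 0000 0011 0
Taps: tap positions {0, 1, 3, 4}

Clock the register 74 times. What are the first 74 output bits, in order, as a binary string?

01000000001101100001010001011110110111111100001100010011011001001100011000

k : reg_k → out_k, fb_k
0: 0100000000110 → 0, fb=1
1: 1000000001101 → 1, fb=1
2: 0000000011011 → 0, fb=0
3: 0000000110110 → 0, fb=0
4: 0000001101100 → 0, fb=0
5: 0000011011000 → 0, fb=0
6: 0000110110000 → 0, fb=1
7: 0001101100001 → 0, fb=0
8: 0011011000010 → 0, fb=1
9: 0110110000101 → 0, fb=0
10: 1101100001010 → 1, fb=0
11: 1011000010100 → 1, fb=0
12: 0110000101000 → 0, fb=1
13: 1100001010001 → 1, fb=0
14: 1000010100010 → 1, fb=1
15: 0000101000101 → 0, fb=1
16: 0001010001011 → 0, fb=1
17: 0010100010111 → 0, fb=1
18: 0101000101111 → 0, fb=0
19: 1010001011110 → 1, fb=1
20: 0100010111101 → 0, fb=1
21: 1000101111011 → 1, fb=0
22: 0001011110110 → 0, fb=1
23: 0010111101101 → 0, fb=1
24: 0101111011011 → 0, fb=1
25: 1011110110111 → 1, fb=1
26: 0111101101111 → 0, fb=1
27: 1111011011111 → 1, fb=1
28: 1110110111111 → 1, fb=1
29: 1101101111111 → 1, fb=0
30: 1011011111110 → 1, fb=0
31: 0110111111100 → 0, fb=0
32: 1101111111000 → 1, fb=0
33: 1011111110000 → 1, fb=1
34: 0111111100001 → 0, fb=1
35: 1111111000011 → 1, fb=0
36: 1111110000110 → 1, fb=0
37: 1111100001100 → 1, fb=0
38: 1111000011000 → 1, fb=1
39: 1110000110001 → 1, fb=0
40: 1100001100010 → 1, fb=0
41: 1000011000100 → 1, fb=1
42: 0000110001001 → 0, fb=1
43: 0001100010011 → 0, fb=0
44: 0011000100110 → 0, fb=1
45: 0110001001101 → 0, fb=1
46: 1100010011011 → 1, fb=0
47: 1000100110110 → 1, fb=0
48: 0001001101100 → 0, fb=1
49: 0010011011001 → 0, fb=0
50: 0100110110010 → 0, fb=0
51: 1001101100100 → 1, fb=1
52: 0011011001001 → 0, fb=1
53: 0110110010011 → 0, fb=0
54: 1101100100110 → 1, fb=0
55: 1011001001100 → 1, fb=0
56: 0110010011000 → 0, fb=1
57: 1100100110001 → 1, fb=1
58: 1001001100011 → 1, fb=0
59: 0010011000110 → 0, fb=0
60: 0100110001100 → 0, fb=0
61: 1001100011000 → 1, fb=1
62: 0011000110001 → 0, fb=1
63: 0110001100011 → 0, fb=1
64: 1100011000111 → 1, fb=0
65: 1000110001110 → 1, fb=0
66: 0001100011100 → 0, fb=0
67: 0011000111000 → 0, fb=1
68: 0110001110001 → 0, fb=1
69: 1100011100011 → 1, fb=0
70: 1000111000110 → 1, fb=0
71: 0001110001100 → 0, fb=0
72: 0011100011000 → 0, fb=0
73: 0111000110000 → 0, fb=0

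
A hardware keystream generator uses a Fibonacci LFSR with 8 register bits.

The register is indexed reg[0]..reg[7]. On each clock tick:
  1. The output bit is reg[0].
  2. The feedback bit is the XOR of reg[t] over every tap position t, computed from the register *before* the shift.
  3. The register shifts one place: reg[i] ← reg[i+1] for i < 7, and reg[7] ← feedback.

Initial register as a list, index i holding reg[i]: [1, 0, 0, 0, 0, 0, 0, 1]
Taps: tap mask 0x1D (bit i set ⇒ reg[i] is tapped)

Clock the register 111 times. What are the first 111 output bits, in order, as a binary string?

step | reg (before) | out | fb
   0 | 10000001 | 1 | 1
   1 | 00000011 | 0 | 0
   2 | 00000110 | 0 | 0
   3 | 00001100 | 0 | 1
   4 | 00011001 | 0 | 0
   5 | 00110010 | 0 | 0
   6 | 01100100 | 0 | 1
   7 | 11001001 | 1 | 0
   8 | 10010010 | 1 | 0
   9 | 00100100 | 0 | 1
  10 | 01001001 | 0 | 1
  11 | 10010011 | 1 | 0
  12 | 00100110 | 0 | 1
  13 | 01001101 | 0 | 1
  14 | 10011011 | 1 | 1
  15 | 00110111 | 0 | 0
  16 | 01101110 | 0 | 0
  17 | 11011100 | 1 | 1
  18 | 10111001 | 1 | 0
  19 | 01110010 | 0 | 0
  20 | 11100100 | 1 | 0
  21 | 11001000 | 1 | 0
  22 | 10010000 | 1 | 0
  23 | 00100000 | 0 | 1
  24 | 01000001 | 0 | 0
  25 | 10000010 | 1 | 1
  26 | 00000101 | 0 | 0
  27 | 00001010 | 0 | 1
  28 | 00010101 | 0 | 1
  29 | 00101011 | 0 | 0
  30 | 01010110 | 0 | 1
  31 | 10101101 | 1 | 1
  32 | 01011011 | 0 | 0
  33 | 10110110 | 1 | 1
  34 | 01101101 | 0 | 0
  35 | 11011010 | 1 | 1
  36 | 10110101 | 1 | 1
  37 | 01101011 | 0 | 0
  38 | 11010110 | 1 | 0
  39 | 10101100 | 1 | 1
  40 | 01011001 | 0 | 0
  41 | 10110010 | 1 | 1
  42 | 01100101 | 0 | 1
  43 | 11001011 | 1 | 0
  44 | 10010110 | 1 | 0
  45 | 00101100 | 0 | 0
  46 | 01011000 | 0 | 0
  47 | 10110000 | 1 | 1
  48 | 01100001 | 0 | 1
  49 | 11000011 | 1 | 1
  50 | 10000111 | 1 | 1
  51 | 00001111 | 0 | 1
  52 | 00011111 | 0 | 0
  53 | 00111110 | 0 | 1
  54 | 01111101 | 0 | 1
  55 | 11111011 | 1 | 0
  56 | 11110110 | 1 | 1
  57 | 11101101 | 1 | 1
  58 | 11011011 | 1 | 1
  59 | 10110111 | 1 | 1
  60 | 01101111 | 0 | 0
  61 | 11011110 | 1 | 1
  62 | 10111101 | 1 | 0
  63 | 01111010 | 0 | 1
  64 | 11110101 | 1 | 1
  65 | 11101011 | 1 | 1
  66 | 11010111 | 1 | 0
  67 | 10101110 | 1 | 1
  68 | 01011101 | 0 | 0
  69 | 10111010 | 1 | 0
  70 | 01110100 | 0 | 0
  71 | 11101000 | 1 | 1
  72 | 11010001 | 1 | 0
  73 | 10100010 | 1 | 0
  74 | 01000100 | 0 | 0
  75 | 10001000 | 1 | 0
  76 | 00010000 | 0 | 1
  77 | 00100001 | 0 | 1
  78 | 01000011 | 0 | 0
  79 | 10000110 | 1 | 1
  80 | 00001101 | 0 | 1
  81 | 00011011 | 0 | 0
  82 | 00110110 | 0 | 0
  83 | 01101100 | 0 | 0
  84 | 11011000 | 1 | 1
  85 | 10110001 | 1 | 1
  86 | 01100011 | 0 | 1
  87 | 11000111 | 1 | 1
  88 | 10001111 | 1 | 0
  89 | 00011110 | 0 | 0
  90 | 00111100 | 0 | 1
  91 | 01111001 | 0 | 1
  92 | 11110011 | 1 | 1
  93 | 11100111 | 1 | 0
  94 | 11001110 | 1 | 0
  95 | 10011100 | 1 | 1
  96 | 00111001 | 0 | 1
  97 | 01110011 | 0 | 0
  98 | 11100110 | 1 | 0
  99 | 11001100 | 1 | 0
 100 | 10011000 | 1 | 1
 101 | 00110001 | 0 | 0
 102 | 01100010 | 0 | 1
 103 | 11000101 | 1 | 1
 104 | 10001011 | 1 | 0
 105 | 00010110 | 0 | 1
 106 | 00101101 | 0 | 0
 107 | 01011010 | 0 | 0
 108 | 10110100 | 1 | 1
 109 | 01101001 | 0 | 0
 110 | 11010010 | 1 | 0

100000011001001001101110010000010101101101011001011000011111011011110101110100010000110110001111001110011000101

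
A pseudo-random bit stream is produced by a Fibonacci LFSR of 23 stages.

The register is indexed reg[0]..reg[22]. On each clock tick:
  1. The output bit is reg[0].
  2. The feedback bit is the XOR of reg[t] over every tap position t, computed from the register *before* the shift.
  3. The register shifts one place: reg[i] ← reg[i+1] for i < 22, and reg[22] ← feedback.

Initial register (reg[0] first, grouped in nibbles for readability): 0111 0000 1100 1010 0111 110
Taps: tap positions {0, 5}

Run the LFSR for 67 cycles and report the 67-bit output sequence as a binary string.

0111000011001010011111001101001100001011110011010110010011100100110

tick  register→output (feedback)
  0  01110000110010100111110→0 (0)
  1  11100001100101001111100→1 (1)
  2  11000011001010011111001→1 (1)
  3  10000110010100111110011→1 (0)
  4  00001100101001111100110→0 (1)
  5  00011001010011111001101→0 (0)
  6  00110010100111110011010→0 (0)
  7  01100101001111100110100→0 (1)
  8  11001010011111001101001→1 (1)
  9  10010100111110011010011→1 (0)
 10  00101001111100110100110→0 (0)
 11  01010011111001101001100→0 (0)
 12  10100111110011010011000→1 (0)
 13  01001111100110100110000→0 (1)
 14  10011111001101001100001→1 (0)
 15  00111110011010011000010→0 (1)
 16  01111100110100110000101→0 (1)
 17  11111001101001100001011→1 (1)
 18  11110011010011000010111→1 (1)
 19  11100110100110000101111→1 (0)
 20  11001101001100001011110→1 (0)
 21  10011010011000010111100→1 (1)
 22  00110100110000101111001→0 (1)
 23  01101001100001011110011→0 (0)
 24  11010011000010111100110→1 (1)
 25  10100110000101111001101→1 (0)
 26  01001100001011110011010→0 (1)
 27  10011000010111100110101→1 (1)
 28  00110000101111001101011→0 (0)
 29  01100001011110011010110→0 (0)
 30  11000010111100110101100→1 (1)
 31  10000101111001101011001→1 (0)
 32  00001011110011010110010→0 (0)
 33  00010111100110101100100→0 (1)
 34  00101111001101011001001→0 (1)
 35  01011110011010110010011→0 (1)
 36  10111100110101100100111→1 (0)
 37  01111001101011001001110→0 (0)
 38  11110011010110010011100→1 (1)
 39  11100110101100100111001→1 (0)
 40  11001101011001001110010→1 (0)
 41  10011010110010011100100→1 (1)
 42  00110101100100111001001→0 (1)
 43  01101011001001110010011→0 (0)
 44  11010110010011100100110→1 (0)
 45  10101100100111001001100→1 (0)
 46  01011001001110010011000→0 (0)
 47  10110010011100100110000→1 (1)
 48  01100100111001001100001→0 (1)
 49  11001001110010011000011→1 (1)
 50  10010011100100110000111→1 (1)
 51  00100111001001100001111→0 (1)
 52  01001110010011000011111→0 (1)
 53  10011100100110000111111→1 (0)
 54  00111001001100001111110→0 (0)
 55  01110010011000011111100→0 (0)
 56  11100100110000111111000→1 (0)
 57  11001001100001111110000→1 (1)
 58  10010011000011111100001→1 (1)
 59  00100110000111111000011→0 (1)
 60  01001100001111110000111→0 (1)
 61  10011000011111100001111→1 (1)
 62  00110000111111000011111→0 (0)
 63  01100001111110000111110→0 (0)
 64  11000011111100001111100→1 (1)
 65  10000111111000011111001→1 (0)
 66  00001111110000111110010→0 (1)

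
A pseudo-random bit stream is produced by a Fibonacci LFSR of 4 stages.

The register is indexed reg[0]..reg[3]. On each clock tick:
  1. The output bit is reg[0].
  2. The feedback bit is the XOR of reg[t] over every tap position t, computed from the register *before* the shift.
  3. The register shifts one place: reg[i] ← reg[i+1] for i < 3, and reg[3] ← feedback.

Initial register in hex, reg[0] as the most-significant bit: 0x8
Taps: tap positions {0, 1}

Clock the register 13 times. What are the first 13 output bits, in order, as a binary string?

step | reg (before) | out | fb
   0 | 1000 | 1 | 1
   1 | 0001 | 0 | 0
   2 | 0010 | 0 | 0
   3 | 0100 | 0 | 1
   4 | 1001 | 1 | 1
   5 | 0011 | 0 | 0
   6 | 0110 | 0 | 1
   7 | 1101 | 1 | 0
   8 | 1010 | 1 | 1
   9 | 0101 | 0 | 1
  10 | 1011 | 1 | 1
  11 | 0111 | 0 | 1
  12 | 1111 | 1 | 0

1000100110101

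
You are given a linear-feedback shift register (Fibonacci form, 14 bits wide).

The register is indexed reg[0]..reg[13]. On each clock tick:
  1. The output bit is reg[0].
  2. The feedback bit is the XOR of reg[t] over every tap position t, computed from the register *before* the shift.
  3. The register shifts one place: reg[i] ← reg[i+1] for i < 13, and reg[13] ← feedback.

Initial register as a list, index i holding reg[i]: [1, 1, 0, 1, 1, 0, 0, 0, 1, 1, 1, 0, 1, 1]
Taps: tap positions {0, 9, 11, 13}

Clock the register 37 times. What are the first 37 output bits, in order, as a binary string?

1101100011101110100001011100100110110

tick  register→output (feedback)
  0  11011000111011→1 (1)
  1  10110001110111→1 (0)
  2  01100011101110→0 (1)
  3  11000111011101→1 (0)
  4  10001110111010→1 (0)
  5  00011101110100→0 (0)
  6  00111011101000→0 (0)
  7  01110111010000→0 (1)
  8  11101110100001→1 (0)
  9  11011101000010→1 (1)
 10  10111010000101→1 (1)
 11  01110100001011→0 (1)
 12  11101000010111→1 (0)
 13  11010000101110→1 (0)
 14  10100001011100→1 (1)
 15  01000010111001→0 (0)
 16  10000101110010→1 (0)
 17  00001011100100→0 (1)
 18  00010111001001→0 (1)
 19  00101110010011→0 (0)
 20  01011100100110→0 (1)
 21  10111001001101→1 (1)
 22  01110010011011→0 (0)
 23  11100100110110→1 (1)
 24  11001001101101→1 (1)
 25  10010011011011→1 (1)
 26  00100110110111→0 (1)
 27  01001101101111→0 (0)
 28  10011011011110→1 (1)
 29  00110110111101→0 (1)
 30  01101101111011→0 (0)
 31  11011011110110→1 (1)
 32  10110111101101→1 (1)
 33  01101111011011→0 (0)
 34  11011110110110→1 (1)
 35  10111101101101→1 (1)
 36  01111011011011→0 (0)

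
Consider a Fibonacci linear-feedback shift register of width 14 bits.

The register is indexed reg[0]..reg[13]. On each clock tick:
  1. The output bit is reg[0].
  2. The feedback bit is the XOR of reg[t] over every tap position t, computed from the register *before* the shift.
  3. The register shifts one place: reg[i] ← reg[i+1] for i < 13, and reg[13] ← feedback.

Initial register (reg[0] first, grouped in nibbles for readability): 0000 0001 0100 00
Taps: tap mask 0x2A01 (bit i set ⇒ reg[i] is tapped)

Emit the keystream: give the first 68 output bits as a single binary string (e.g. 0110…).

00000001010000111011010000110001101100100001100111010111110000011011

k : reg_k → out_k, fb_k
0: 00000001010000 → 0, fb=1
1: 00000010100001 → 0, fb=1
2: 00000101000011 → 0, fb=1
3: 00001010000111 → 0, fb=0
4: 00010100001110 → 0, fb=1
5: 00101000011101 → 0, fb=1
6: 01010000111011 → 0, fb=0
7: 10100001110110 → 1, fb=1
8: 01000011101101 → 0, fb=0
9: 10000111011010 → 1, fb=0
10: 00001110110100 → 0, fb=0
11: 00011101101000 → 0, fb=0
12: 00111011010000 → 0, fb=1
13: 01110110100001 → 0, fb=1
14: 11101101000011 → 1, fb=0
15: 11011010000110 → 1, fb=0
16: 10110100001100 → 1, fb=0
17: 01101000011000 → 0, fb=1
18: 11010000110001 → 1, fb=1
19: 10100001100011 → 1, fb=0
20: 01000011000110 → 0, fb=1
21: 10000110001101 → 1, fb=1
22: 00001100011011 → 0, fb=0
23: 00011000110110 → 0, fb=0
24: 00110001101100 → 0, fb=1
25: 01100011011001 → 0, fb=0
26: 11000110110010 → 1, fb=0
27: 10001101100100 → 1, fb=0
28: 00011011001000 → 0, fb=0
29: 00110110010000 → 0, fb=1
30: 01101100100001 → 0, fb=1
31: 11011001000011 → 1, fb=0
32: 10110010000110 → 1, fb=0
33: 01100100001100 → 0, fb=1
34: 11001000011001 → 1, fb=1
35: 10010000110011 → 1, fb=1
36: 00100001100111 → 0, fb=0
37: 01000011001110 → 0, fb=1
38: 10000110011101 → 1, fb=0
39: 00001100111010 → 0, fb=1
40: 00011001110101 → 0, fb=1
41: 00110011101011 → 0, fb=1
42: 01100111010111 → 0, fb=1
43: 11001110101111 → 1, fb=1
44: 10011101011111 → 1, fb=0
45: 00111010111110 → 0, fb=0
46: 01110101111100 → 0, fb=0
47: 11101011111000 → 1, fb=0
48: 11010111110000 → 1, fb=0
49: 10101111100000 → 1, fb=1
50: 01011111000001 → 0, fb=1
51: 10111110000011 → 1, fb=0
52: 01111100000110 → 0, fb=1
53: 11111000001101 → 1, fb=1
54: 11110000011011 → 1, fb=1
55: 11100000110111 → 1, fb=0
56: 11000001101110 → 1, fb=0
57: 10000011011100 → 1, fb=1
58: 00000110111001 → 0, fb=0
59: 00001101110010 → 0, fb=1
60: 00011011100101 → 0, fb=0
61: 00110111001010 → 0, fb=0
62: 01101110010100 → 0, fb=0
63: 11011100101000 → 1, fb=1
64: 10111001010001 → 1, fb=1
65: 01110010100011 → 0, fb=1
66: 11100101000111 → 1, fb=1
67: 11001010001111 → 1, fb=1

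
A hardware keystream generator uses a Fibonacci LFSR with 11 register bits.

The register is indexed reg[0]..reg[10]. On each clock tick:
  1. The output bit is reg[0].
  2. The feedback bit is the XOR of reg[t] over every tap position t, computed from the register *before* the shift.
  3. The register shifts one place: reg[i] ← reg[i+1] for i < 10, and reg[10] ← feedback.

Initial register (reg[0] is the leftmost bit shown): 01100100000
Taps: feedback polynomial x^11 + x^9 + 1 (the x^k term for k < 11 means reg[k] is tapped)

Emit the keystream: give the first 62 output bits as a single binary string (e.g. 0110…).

tick  register→output (feedback)
  0  01100100000→0 (0)
  1  11001000000→1 (1)
  2  10010000001→1 (1)
  3  00100000011→0 (1)
  4  01000000111→0 (1)
  5  10000001111→1 (0)
  6  00000011110→0 (1)
  7  00000111101→0 (0)
  8  00001111010→0 (1)
  9  00011110101→0 (0)
 10  00111101010→0 (1)
 11  01111010101→0 (0)
 12  11110101010→1 (0)
 13  11101010100→1 (1)
 14  11010101001→1 (1)
 15  10101010011→1 (0)
 16  01010100110→0 (1)
 17  10101001101→1 (1)
 18  01010011011→0 (1)
 19  10100110111→1 (0)
 20  01001101110→0 (1)
 21  10011011101→1 (1)
 22  00110111011→0 (1)
 23  01101110111→0 (1)
 24  11011101111→1 (0)
 25  10111011110→1 (0)
 26  01110111100→0 (0)
 27  11101111000→1 (1)
 28  11011110001→1 (1)
 29  10111100011→1 (0)
 30  01111000110→0 (1)
 31  11110001101→1 (1)
 32  11100011011→1 (0)
 33  11000110110→1 (0)
 34  10001101100→1 (1)
 35  00011011001→0 (0)
 36  00110110010→0 (1)
 37  01101100101→0 (0)
 38  11011001010→1 (0)
 39  10110010100→1 (1)
 40  01100101001→0 (0)
 41  11001010010→1 (0)
 42  10010100100→1 (1)
 43  00101001001→0 (0)
 44  01010010010→0 (1)
 45  10100100101→1 (1)
 46  01001001011→0 (1)
 47  10010010111→1 (0)
 48  00100101110→0 (1)
 49  01001011101→0 (0)
 50  10010111010→1 (0)
 51  00101110100→0 (0)
 52  01011101000→0 (0)
 53  10111010000→1 (1)
 54  01110100001→0 (0)
 55  11101000010→1 (0)
 56  11010000100→1 (1)
 57  10100001001→1 (1)
 58  01000010011→0 (1)
 59  10000100111→1 (0)
 60  00001001110→0 (1)
 61  00010011101→0 (0)

01100100000011110101010011011101111000110110010100100101110100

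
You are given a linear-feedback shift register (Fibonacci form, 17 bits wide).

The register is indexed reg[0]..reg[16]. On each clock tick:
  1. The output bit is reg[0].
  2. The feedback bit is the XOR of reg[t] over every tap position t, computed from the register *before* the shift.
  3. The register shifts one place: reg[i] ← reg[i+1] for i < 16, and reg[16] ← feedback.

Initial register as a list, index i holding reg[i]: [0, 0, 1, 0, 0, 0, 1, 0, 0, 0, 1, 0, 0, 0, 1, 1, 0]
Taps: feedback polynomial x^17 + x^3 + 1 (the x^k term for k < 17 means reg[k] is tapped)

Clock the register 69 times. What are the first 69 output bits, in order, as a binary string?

001000100010001100011001100111011110101010111001010111111011100111010

tick  register→output (feedback)
  0  00100010001000110→0 (0)
  1  01000100010001100→0 (0)
  2  10001000100011000→1 (1)
  3  00010001000110001→0 (1)
  4  00100010001100011→0 (0)
  5  01000100011000110→0 (0)
  6  10001000110001100→1 (1)
  7  00010001100011001→0 (1)
  8  00100011000110011→0 (0)
  9  01000110001100110→0 (0)
 10  10001100011001100→1 (1)
 11  00011000110011001→0 (1)
 12  00110001100110011→0 (1)
 13  01100011001100111→0 (0)
 14  11000110011001110→1 (1)
 15  10001100110011101→1 (1)
 16  00011001100111011→0 (1)
 17  00110011001110111→0 (1)
 18  01100110011101111→0 (0)
 19  11001100111011110→1 (1)
 20  10011001110111101→1 (0)
 21  00110011101111010→0 (1)
 22  01100111011110101→0 (0)
 23  11001110111101010→1 (1)
 24  10011101111010101→1 (0)
 25  00111011110101010→0 (1)
 26  01110111101010101→0 (1)
 27  11101111010101011→1 (1)
 28  11011110101010111→1 (0)
 29  10111101010101110→1 (0)
 30  01111010101011100→0 (1)
 31  11110101010111001→1 (0)
 32  11101010101110010→1 (1)
 33  11010101011100101→1 (0)
 34  10101010111001010→1 (1)
 35  01010101110010101→0 (1)
 36  10101011100101011→1 (1)
 37  01010111001010111→0 (1)
 38  10101110010101111→1 (1)
 39  01011100101011111→0 (1)
 40  10111001010111111→1 (0)
 41  01110010101111110→0 (1)
 42  11100101011111101→1 (1)
 43  11001010111111011→1 (1)
 44  10010101111110111→1 (0)
 45  00101011111101110→0 (0)
 46  01010111111011100→0 (1)
 47  10101111110111001→1 (1)
 48  01011111101110011→0 (1)
 49  10111111011100111→1 (0)
 50  01111110111001110→0 (1)
 51  11111101110011101→1 (0)
 52  11111011100111010→1 (0)
 53  11110111001110100→1 (0)
 54  11101110011101000→1 (1)
 55  11011100111010001→1 (0)
 56  10111001110100010→1 (0)
 57  01110011101000100→0 (1)
 58  11100111010001001→1 (1)
 59  11001110100010011→1 (1)
 60  10011101000100111→1 (0)
 61  00111010001001110→0 (1)
 62  01110100010011101→0 (1)
 63  11101000100111011→1 (1)
 64  11010001001110111→1 (0)
 65  10100010011101110→1 (1)
 66  01000100111011101→0 (0)
 67  10001001110111010→1 (1)
 68  00010011101110101→0 (1)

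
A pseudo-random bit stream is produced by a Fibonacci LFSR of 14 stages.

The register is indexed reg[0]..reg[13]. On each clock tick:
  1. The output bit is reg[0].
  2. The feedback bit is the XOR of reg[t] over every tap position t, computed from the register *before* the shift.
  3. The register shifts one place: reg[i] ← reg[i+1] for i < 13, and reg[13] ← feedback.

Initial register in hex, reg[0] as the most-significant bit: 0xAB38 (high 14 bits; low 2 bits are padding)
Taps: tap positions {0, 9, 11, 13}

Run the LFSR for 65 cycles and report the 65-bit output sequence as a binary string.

10101011001110000100010001110111100101010110111101111110111001000

tick  register→output (feedback)
  0  10101011001110→1 (0)
  1  01010110011100→0 (0)
  2  10101100111000→1 (0)
  3  01011001110000→0 (1)
  4  10110011100001→1 (0)
  5  01100111000010→0 (0)
  6  11001110000100→1 (0)
  7  10011100001000→1 (1)
  8  00111000010001→0 (0)
  9  01110000100010→0 (0)
 10  11100001000100→1 (0)
 11  11000010001000→1 (1)
 12  10000100010001→1 (1)
 13  00001000100011→0 (1)
 14  00010001000111→0 (0)
 15  00100010001110→0 (1)
 16  01000100011101→0 (1)
 17  10001000111011→1 (1)
 18  00010001110111→0 (1)
 19  00100011101111→0 (0)
 20  01000111011110→0 (0)
 21  10001110111100→1 (1)
 22  00011101111001→0 (0)
 23  00111011110010→0 (1)
 24  01110111100101→0 (0)
 25  11101111001010→1 (1)
 26  11011110010101→1 (0)
 27  10111100101010→1 (1)
 28  01111001010101→0 (1)
 29  11110010101011→1 (0)
 30  11100101010110→1 (1)
 31  11001010101101→1 (1)
 32  10010101011011→1 (1)
 33  00101010110111→0 (1)
 34  01010101101111→0 (0)
 35  10101011011110→1 (1)
 36  01010110111101→0 (1)
 37  10101101111011→1 (1)
 38  01011011110111→0 (1)
 39  10110111101111→1 (1)
 40  01101111011111→0 (1)
 41  11011110111111→1 (0)
 42  10111101111110→1 (1)
 43  01111011111101→0 (1)
 44  11110111111011→1 (1)
 45  11101111110111→1 (0)
 46  11011111101110→1 (0)
 47  10111111011100→1 (1)
 48  01111110111001→0 (0)
 49  11111101110010→1 (0)
 50  11111011100100→1 (0)
 51  11110111001000→1 (1)
 52  11101110010001→1 (1)
 53  11011100100011→1 (0)
 54  10111001000110→1 (0)
 55  01110010001100→0 (1)
 56  11100100011001→1 (1)
 57  11001000110011→1 (1)
 58  10010001100111→1 (1)
 59  00100011001111→0 (0)
 60  01000110011110→0 (0)
 61  10001100111100→1 (1)
 62  00011001111001→0 (0)
 63  00110011110010→0 (1)
 64  01100111100101→0 (0)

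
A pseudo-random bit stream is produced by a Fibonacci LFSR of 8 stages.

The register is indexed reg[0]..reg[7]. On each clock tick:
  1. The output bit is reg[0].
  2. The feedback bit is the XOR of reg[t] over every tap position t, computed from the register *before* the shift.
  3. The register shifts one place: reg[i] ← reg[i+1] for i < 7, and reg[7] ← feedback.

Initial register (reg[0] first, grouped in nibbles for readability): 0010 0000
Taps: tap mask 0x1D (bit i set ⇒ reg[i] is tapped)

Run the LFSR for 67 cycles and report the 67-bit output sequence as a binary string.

0010000010101101101011001011000011111011011110101110100010000110110

step | reg (before) | out | fb
   0 | 00100000 | 0 | 1
   1 | 01000001 | 0 | 0
   2 | 10000010 | 1 | 1
   3 | 00000101 | 0 | 0
   4 | 00001010 | 0 | 1
   5 | 00010101 | 0 | 1
   6 | 00101011 | 0 | 0
   7 | 01010110 | 0 | 1
   8 | 10101101 | 1 | 1
   9 | 01011011 | 0 | 0
  10 | 10110110 | 1 | 1
  11 | 01101101 | 0 | 0
  12 | 11011010 | 1 | 1
  13 | 10110101 | 1 | 1
  14 | 01101011 | 0 | 0
  15 | 11010110 | 1 | 0
  16 | 10101100 | 1 | 1
  17 | 01011001 | 0 | 0
  18 | 10110010 | 1 | 1
  19 | 01100101 | 0 | 1
  20 | 11001011 | 1 | 0
  21 | 10010110 | 1 | 0
  22 | 00101100 | 0 | 0
  23 | 01011000 | 0 | 0
  24 | 10110000 | 1 | 1
  25 | 01100001 | 0 | 1
  26 | 11000011 | 1 | 1
  27 | 10000111 | 1 | 1
  28 | 00001111 | 0 | 1
  29 | 00011111 | 0 | 0
  30 | 00111110 | 0 | 1
  31 | 01111101 | 0 | 1
  32 | 11111011 | 1 | 0
  33 | 11110110 | 1 | 1
  34 | 11101101 | 1 | 1
  35 | 11011011 | 1 | 1
  36 | 10110111 | 1 | 1
  37 | 01101111 | 0 | 0
  38 | 11011110 | 1 | 1
  39 | 10111101 | 1 | 0
  40 | 01111010 | 0 | 1
  41 | 11110101 | 1 | 1
  42 | 11101011 | 1 | 1
  43 | 11010111 | 1 | 0
  44 | 10101110 | 1 | 1
  45 | 01011101 | 0 | 0
  46 | 10111010 | 1 | 0
  47 | 01110100 | 0 | 0
  48 | 11101000 | 1 | 1
  49 | 11010001 | 1 | 0
  50 | 10100010 | 1 | 0
  51 | 01000100 | 0 | 0
  52 | 10001000 | 1 | 0
  53 | 00010000 | 0 | 1
  54 | 00100001 | 0 | 1
  55 | 01000011 | 0 | 0
  56 | 10000110 | 1 | 1
  57 | 00001101 | 0 | 1
  58 | 00011011 | 0 | 0
  59 | 00110110 | 0 | 0
  60 | 01101100 | 0 | 0
  61 | 11011000 | 1 | 1
  62 | 10110001 | 1 | 1
  63 | 01100011 | 0 | 1
  64 | 11000111 | 1 | 1
  65 | 10001111 | 1 | 0
  66 | 00011110 | 0 | 0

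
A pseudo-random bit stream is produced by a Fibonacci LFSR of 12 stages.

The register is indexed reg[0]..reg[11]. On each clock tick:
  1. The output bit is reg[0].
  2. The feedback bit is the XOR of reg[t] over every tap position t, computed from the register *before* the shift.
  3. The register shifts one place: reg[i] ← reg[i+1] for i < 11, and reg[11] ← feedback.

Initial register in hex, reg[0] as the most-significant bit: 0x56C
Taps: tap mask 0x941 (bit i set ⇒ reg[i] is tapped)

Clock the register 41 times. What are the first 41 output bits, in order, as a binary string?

01010110110000111001001001100100101010111

step | reg (before) | out | fb
   0 | 010101101100 | 0 | 0
   1 | 101011011000 | 1 | 0
   2 | 010110110000 | 0 | 1
   3 | 101101100001 | 1 | 1
   4 | 011011000011 | 0 | 1
   5 | 110110000111 | 1 | 0
   6 | 101100001110 | 1 | 0
   7 | 011000011100 | 0 | 1
   8 | 110000111001 | 1 | 0
   9 | 100001110010 | 1 | 0
  10 | 000011100100 | 0 | 1
  11 | 000111001001 | 0 | 0
  12 | 001110010010 | 0 | 0
  13 | 011100100100 | 0 | 1
  14 | 111001001001 | 1 | 1
  15 | 110010010011 | 1 | 0
  16 | 100100100110 | 1 | 0
  17 | 001001001100 | 0 | 1
  18 | 010010011001 | 0 | 0
  19 | 100100110010 | 1 | 0
  20 | 001001100100 | 0 | 1
  21 | 010011001001 | 0 | 0
  22 | 100110010010 | 1 | 1
  23 | 001100100101 | 0 | 0
  24 | 011001001010 | 0 | 1
  25 | 110010010101 | 1 | 0
  26 | 100100101010 | 1 | 1
  27 | 001001010101 | 0 | 1
  28 | 010010101011 | 0 | 1
  29 | 100101010111 | 1 | 0
  30 | 001010101110 | 0 | 0
  31 | 010101011100 | 0 | 1
  32 | 101010111001 | 1 | 0
  33 | 010101110010 | 0 | 1
  34 | 101011100101 | 1 | 1
  35 | 010111001011 | 0 | 0
  36 | 101110010110 | 1 | 1
  37 | 011100101101 | 0 | 1
  38 | 111001011011 | 1 | 1
  39 | 110010110111 | 1 | 1
  40 | 100101101111 | 1 | 0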